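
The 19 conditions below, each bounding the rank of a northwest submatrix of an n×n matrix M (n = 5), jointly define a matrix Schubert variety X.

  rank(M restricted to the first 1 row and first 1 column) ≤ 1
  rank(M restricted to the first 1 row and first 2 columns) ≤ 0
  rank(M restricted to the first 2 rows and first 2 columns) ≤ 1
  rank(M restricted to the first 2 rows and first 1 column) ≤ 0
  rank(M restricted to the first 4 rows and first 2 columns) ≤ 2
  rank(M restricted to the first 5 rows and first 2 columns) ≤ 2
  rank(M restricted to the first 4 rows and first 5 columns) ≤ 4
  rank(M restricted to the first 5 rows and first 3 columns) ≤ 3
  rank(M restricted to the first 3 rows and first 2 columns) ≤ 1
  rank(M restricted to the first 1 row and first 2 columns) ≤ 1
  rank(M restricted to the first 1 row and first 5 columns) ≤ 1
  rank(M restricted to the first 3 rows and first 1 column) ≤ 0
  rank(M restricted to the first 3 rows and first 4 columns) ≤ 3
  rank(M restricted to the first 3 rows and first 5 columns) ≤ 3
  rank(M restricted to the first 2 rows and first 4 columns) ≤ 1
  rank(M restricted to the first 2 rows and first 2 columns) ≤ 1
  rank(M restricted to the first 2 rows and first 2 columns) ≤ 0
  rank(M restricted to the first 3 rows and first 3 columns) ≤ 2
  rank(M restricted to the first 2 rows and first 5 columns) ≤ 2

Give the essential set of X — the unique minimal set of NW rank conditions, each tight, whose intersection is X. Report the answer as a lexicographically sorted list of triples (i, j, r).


Rank table r_w(5×5) implied by the 19 constraints:

  R[1]: 0  0  1  1  1
  R[2]: 0  0  1  1  2
  R[3]: 0  1  2  2  3
  R[4]: 1  2  3  3  4
  R[5]: 1  2  3  4  5

reading off 1-entries of Δ²R: w = (3, 5, 2, 1, 4).

|D(w)|=6, |Ess(w)|=3:

[(2, 2, 0), (2, 4, 1), (3, 1, 0)]


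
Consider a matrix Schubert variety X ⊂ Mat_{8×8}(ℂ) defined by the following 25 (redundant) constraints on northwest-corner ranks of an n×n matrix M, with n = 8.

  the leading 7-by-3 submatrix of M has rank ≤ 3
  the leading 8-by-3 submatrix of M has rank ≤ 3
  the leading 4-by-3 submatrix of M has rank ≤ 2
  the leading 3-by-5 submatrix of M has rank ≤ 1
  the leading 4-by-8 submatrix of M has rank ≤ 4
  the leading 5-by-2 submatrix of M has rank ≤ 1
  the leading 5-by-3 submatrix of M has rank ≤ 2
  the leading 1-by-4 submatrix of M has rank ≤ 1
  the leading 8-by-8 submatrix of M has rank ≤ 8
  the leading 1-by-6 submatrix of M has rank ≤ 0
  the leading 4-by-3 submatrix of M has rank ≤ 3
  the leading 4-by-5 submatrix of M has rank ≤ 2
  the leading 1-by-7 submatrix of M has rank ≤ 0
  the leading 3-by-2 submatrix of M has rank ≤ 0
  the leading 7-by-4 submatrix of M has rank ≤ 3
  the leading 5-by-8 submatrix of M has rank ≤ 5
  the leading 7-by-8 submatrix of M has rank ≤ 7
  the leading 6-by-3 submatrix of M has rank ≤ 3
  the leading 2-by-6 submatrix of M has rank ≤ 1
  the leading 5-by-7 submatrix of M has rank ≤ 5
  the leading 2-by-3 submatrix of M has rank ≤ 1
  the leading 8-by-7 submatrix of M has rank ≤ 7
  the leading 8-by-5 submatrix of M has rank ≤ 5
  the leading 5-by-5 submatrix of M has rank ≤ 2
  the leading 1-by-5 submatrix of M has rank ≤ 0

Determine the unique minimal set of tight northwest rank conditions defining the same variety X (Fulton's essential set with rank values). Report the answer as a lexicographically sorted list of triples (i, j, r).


Recovering R(i,j) via the rank-extension bound from the 25 conditions:

  i=1: 0, 0, 0, 0, 0, 0, 0, 1
  i=2: 0, 0, 1, 1, 1, 1, 1, 2
  i=3: 0, 0, 1, 1, 1, 2, 2, 3
  i=4: 1, 1, 2, 2, 2, 3, 3, 4
  i=5: 1, 1, 2, 2, 2, 3, 4, 5
  i=6: 1, 2, 3, 3, 3, 4, 5, 6
  i=7: 1, 2, 3, 3, 4, 5, 6, 7
  i=8: 1, 2, 3, 4, 5, 6, 7, 8

the unique w with this rank table is (8, 3, 6, 1, 7, 2, 5, 4).

Rothe diagram D(w) (17 cells), 6 SE-corners (essential conditions):

[(1, 7, 0), (3, 2, 0), (3, 5, 1), (5, 2, 1), (5, 5, 2), (7, 4, 3)]


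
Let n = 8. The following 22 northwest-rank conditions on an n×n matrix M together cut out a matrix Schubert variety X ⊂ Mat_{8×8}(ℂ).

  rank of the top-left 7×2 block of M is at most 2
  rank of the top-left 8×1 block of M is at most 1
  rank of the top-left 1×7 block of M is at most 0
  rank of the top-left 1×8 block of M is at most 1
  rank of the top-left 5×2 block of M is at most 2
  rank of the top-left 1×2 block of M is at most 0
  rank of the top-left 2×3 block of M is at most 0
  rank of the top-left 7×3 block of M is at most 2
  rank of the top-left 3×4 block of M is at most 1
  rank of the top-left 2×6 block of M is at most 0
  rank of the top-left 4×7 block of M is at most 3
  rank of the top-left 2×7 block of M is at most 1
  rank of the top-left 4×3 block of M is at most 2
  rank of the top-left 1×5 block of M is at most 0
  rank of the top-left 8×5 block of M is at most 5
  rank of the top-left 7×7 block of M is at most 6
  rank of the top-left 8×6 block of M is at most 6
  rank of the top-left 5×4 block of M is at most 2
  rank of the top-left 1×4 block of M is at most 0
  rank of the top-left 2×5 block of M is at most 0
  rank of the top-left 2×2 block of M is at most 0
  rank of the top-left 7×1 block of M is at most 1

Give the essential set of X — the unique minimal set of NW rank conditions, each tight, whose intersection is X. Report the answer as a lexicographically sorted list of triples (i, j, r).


Reconstructing r_w from the 22 given conditions:

  0 0 0 0 0 0 0 1
  0 0 0 0 0 0 1 2
  1 1 1 1 1 1 2 3
  1 2 2 2 2 2 3 4
  1 2 2 2 3 3 4 5
  1 2 2 3 4 4 5 6
  1 2 2 3 4 5 6 7
  1 2 3 4 5 6 7 8

the unique w with this rank table is (8, 7, 1, 2, 5, 4, 6, 3).

D(w) has 17 cells with 4 SE-corners; essential set:

[(1, 7, 0), (2, 6, 0), (5, 4, 2), (7, 3, 2)]


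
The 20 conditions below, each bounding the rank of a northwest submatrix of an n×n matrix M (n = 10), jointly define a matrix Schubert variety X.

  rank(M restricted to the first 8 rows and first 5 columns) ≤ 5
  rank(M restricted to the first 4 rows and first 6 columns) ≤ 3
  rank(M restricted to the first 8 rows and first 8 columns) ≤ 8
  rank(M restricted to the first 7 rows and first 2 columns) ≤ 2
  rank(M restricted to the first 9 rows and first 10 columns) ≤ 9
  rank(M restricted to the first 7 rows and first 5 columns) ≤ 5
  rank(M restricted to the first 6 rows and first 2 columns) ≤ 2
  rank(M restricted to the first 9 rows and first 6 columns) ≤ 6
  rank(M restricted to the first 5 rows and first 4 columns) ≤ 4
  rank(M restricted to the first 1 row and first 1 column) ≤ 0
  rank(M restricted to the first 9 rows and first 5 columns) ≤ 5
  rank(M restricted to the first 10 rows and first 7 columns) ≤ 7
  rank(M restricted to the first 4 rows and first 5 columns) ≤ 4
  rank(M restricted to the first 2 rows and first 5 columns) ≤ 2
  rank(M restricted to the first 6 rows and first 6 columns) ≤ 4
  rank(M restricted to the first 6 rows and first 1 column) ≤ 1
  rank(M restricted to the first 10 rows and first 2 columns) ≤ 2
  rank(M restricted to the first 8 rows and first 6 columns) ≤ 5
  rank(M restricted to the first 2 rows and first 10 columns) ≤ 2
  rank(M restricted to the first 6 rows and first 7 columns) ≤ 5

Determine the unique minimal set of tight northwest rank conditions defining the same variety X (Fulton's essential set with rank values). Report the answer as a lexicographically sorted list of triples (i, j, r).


The tightest implied rank at each (i,j), from the 20 conditions:

  row 1: 0  1  1  1  1  1  1  1  1  1
  row 2: 1  2  2  2  2  2  2  2  2  2
  row 3: 1  2  3  3  3  3  3  3  3  3
  row 4: 1  2  3  3  3  3  4  4  4  4
  row 5: 1  2  3  4  4  4  5  5  5  5
  row 6: 1  2  3  4  4  4  5  6  6  6
  row 7: 1  2  3  4  5  5  6  7  7  7
  row 8: 1  2  3  4  5  5  6  7  8  8
  row 9: 1  2  3  4  5  6  7  8  9  9
  row 10: 1  2  3  4  5  6  7  8  9  10

hence w(1..10) = (2, 1, 3, 7, 4, 8, 5, 9, 6, 10).

4 SE-corners of the 7-cell Rothe diagram give Ess(w):

[(1, 1, 0), (4, 6, 3), (6, 6, 4), (8, 6, 5)]


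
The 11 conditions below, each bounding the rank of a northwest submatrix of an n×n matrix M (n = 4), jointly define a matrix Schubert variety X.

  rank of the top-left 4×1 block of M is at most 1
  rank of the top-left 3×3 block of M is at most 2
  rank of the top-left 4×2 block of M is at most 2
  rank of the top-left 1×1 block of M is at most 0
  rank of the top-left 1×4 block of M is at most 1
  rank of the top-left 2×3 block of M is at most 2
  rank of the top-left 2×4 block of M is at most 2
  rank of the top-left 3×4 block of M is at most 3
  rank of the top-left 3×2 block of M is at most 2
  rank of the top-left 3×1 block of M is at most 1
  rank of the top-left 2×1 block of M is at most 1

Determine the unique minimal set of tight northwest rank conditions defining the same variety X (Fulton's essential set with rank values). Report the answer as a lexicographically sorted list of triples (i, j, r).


Rank table r_w(4×4) implied by the 11 constraints:

  i=1: 0, 1, 1, 1
  i=2: 1, 2, 2, 2
  i=3: 1, 2, 2, 3
  i=4: 1, 2, 3, 4

the unique w with this rank table is (2, 1, 4, 3).

Fulton essential set (2 of the 2 Rothe cells):

[(1, 1, 0), (3, 3, 2)]


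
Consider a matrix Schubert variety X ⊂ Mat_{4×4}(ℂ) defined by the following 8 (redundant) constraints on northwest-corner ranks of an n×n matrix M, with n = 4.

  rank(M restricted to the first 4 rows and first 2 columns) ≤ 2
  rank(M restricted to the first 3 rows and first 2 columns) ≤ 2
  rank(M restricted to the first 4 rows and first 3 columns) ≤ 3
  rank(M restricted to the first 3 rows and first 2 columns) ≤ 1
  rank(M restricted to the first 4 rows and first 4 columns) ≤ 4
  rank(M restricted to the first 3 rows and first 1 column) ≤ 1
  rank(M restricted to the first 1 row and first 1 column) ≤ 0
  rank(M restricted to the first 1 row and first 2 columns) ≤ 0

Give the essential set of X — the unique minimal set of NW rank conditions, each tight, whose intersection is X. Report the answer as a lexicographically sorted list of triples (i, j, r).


Reconstructing r_w from the 8 given conditions:

  i=1: 0 | 0 | 1 | 1
  i=2: 1 | 1 | 2 | 2
  i=3: 1 | 1 | 2 | 3
  i=4: 1 | 2 | 3 | 4

the unique w with this rank table is (3, 1, 4, 2).

2 SE-corners of the 3-cell Rothe diagram give Ess(w):

[(1, 2, 0), (3, 2, 1)]


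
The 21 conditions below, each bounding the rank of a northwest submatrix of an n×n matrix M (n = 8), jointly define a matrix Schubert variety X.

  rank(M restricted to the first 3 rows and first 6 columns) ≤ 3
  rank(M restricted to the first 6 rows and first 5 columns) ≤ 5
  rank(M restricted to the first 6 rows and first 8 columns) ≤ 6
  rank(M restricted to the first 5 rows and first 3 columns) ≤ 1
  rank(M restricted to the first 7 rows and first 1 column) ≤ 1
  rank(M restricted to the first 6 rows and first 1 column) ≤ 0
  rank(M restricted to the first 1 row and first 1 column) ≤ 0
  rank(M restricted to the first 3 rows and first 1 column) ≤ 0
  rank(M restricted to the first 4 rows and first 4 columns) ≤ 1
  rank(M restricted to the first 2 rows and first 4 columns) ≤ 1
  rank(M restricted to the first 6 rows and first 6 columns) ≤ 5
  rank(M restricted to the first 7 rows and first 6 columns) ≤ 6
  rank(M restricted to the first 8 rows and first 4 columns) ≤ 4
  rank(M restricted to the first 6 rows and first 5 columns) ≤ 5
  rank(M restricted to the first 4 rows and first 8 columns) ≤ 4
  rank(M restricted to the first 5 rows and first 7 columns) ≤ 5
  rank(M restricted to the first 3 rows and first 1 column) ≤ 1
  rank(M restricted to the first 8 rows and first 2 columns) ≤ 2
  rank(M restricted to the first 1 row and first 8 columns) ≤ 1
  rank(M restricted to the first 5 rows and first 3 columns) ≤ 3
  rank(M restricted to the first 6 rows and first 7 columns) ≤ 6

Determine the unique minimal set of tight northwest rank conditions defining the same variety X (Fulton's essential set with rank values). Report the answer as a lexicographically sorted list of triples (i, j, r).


Propagating the 21 rank bounds to every northwest block:

  0 1 1 1 1 1 1 1
  0 1 1 1 2 2 2 2
  0 1 1 1 2 3 3 3
  0 1 1 1 2 3 4 4
  0 1 1 2 3 4 5 5
  0 1 2 3 4 5 6 6
  1 2 3 4 5 6 7 7
  1 2 3 4 5 6 7 8

hence w(1..8) = (2, 5, 6, 7, 4, 3, 1, 8).

|D(w)|=13, |Ess(w)|=3:

[(4, 4, 1), (5, 3, 1), (6, 1, 0)]


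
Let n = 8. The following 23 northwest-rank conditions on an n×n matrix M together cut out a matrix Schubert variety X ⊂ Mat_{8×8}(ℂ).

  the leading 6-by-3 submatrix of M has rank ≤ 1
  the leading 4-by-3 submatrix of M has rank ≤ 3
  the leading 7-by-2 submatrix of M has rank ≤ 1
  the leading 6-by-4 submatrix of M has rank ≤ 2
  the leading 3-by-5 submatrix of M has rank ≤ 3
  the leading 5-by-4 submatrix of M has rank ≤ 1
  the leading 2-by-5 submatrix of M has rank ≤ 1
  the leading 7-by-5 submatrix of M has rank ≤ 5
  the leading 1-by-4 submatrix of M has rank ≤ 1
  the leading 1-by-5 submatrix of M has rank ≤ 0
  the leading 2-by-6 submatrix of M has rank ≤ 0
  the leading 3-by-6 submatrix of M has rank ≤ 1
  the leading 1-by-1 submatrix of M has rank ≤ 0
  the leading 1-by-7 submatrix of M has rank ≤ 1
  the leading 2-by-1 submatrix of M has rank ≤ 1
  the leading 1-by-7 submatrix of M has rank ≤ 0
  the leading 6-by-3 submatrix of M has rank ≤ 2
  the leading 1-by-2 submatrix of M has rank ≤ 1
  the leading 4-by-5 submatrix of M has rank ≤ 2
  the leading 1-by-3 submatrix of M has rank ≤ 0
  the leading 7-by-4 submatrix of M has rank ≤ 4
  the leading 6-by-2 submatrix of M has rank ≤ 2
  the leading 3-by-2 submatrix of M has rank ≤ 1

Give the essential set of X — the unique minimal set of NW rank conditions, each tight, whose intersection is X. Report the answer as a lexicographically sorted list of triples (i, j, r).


Recovering R(i,j) via the rank-extension bound from the 23 conditions:

  i=1: 0  0  0  0  0  0  0  1
  i=2: 0  0  0  0  0  0  1  2
  i=3: 1  1  1  1  1  1  2  3
  i=4: 1  1  1  1  2  2  3  4
  i=5: 1  1  1  1  2  3  4  5
  i=6: 1  1  1  2  3  4  5  6
  i=7: 1  1  2  3  4  5  6  7
  i=8: 1  2  3  4  5  6  7  8

second differences of R give the permutation w = (8, 7, 1, 5, 6, 4, 3, 2).

5 SE-corners of the 22-cell Rothe diagram give Ess(w):

[(1, 7, 0), (2, 6, 0), (5, 4, 1), (6, 3, 1), (7, 2, 1)]


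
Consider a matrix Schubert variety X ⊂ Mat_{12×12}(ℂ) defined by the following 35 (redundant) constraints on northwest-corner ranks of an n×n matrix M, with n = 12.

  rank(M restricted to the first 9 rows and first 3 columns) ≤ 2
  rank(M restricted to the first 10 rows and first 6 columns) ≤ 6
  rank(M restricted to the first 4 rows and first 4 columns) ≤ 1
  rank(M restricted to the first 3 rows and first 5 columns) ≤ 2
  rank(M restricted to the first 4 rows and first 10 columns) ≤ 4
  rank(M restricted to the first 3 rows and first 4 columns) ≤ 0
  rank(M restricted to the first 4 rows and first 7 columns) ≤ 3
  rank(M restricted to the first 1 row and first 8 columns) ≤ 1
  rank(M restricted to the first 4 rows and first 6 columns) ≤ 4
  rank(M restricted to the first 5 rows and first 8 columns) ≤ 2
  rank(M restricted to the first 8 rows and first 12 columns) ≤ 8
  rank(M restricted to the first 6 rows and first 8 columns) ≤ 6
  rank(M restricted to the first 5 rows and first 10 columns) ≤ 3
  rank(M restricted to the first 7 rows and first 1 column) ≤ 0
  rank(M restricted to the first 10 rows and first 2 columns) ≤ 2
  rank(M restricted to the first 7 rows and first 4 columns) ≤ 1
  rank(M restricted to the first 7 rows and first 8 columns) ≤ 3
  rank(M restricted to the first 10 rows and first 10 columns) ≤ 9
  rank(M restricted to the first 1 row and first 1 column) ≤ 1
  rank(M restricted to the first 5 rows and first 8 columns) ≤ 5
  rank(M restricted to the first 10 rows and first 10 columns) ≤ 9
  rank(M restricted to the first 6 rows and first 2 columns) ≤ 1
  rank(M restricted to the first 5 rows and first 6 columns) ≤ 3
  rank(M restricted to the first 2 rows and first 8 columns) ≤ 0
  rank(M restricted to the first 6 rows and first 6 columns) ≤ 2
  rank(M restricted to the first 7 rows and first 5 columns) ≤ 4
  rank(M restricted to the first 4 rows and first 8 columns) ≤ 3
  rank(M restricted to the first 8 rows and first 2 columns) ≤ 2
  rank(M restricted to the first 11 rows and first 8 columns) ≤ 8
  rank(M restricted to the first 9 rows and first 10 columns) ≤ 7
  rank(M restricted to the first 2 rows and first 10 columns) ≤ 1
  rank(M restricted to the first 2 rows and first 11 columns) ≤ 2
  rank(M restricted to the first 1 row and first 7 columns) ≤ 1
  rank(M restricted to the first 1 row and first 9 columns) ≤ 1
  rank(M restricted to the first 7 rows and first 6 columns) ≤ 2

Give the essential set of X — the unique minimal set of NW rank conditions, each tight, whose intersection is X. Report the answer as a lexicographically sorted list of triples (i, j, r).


The tightest implied rank at each (i,j), from the 35 conditions:

  0 0 0 0 0 0 0 0 1 1 1 1
  0 0 0 0 0 0 0 0 1 1 2 2
  0 0 0 0 1 1 1 1 2 2 3 3
  0 1 1 1 2 2 2 2 3 3 4 4
  0 1 1 1 2 2 2 2 3 3 4 5
  0 1 1 1 2 2 3 3 4 4 5 6
  0 1 1 1 2 2 3 3 4 5 6 7
  1 2 2 2 3 3 4 4 5 6 7 8
  1 2 2 3 4 4 5 5 6 7 8 9
  1 2 3 4 5 5 6 6 7 8 9 10
  1 2 3 4 5 6 7 7 8 9 10 11
  1 2 3 4 5 6 7 8 9 10 11 12

so w = (9, 11, 5, 2, 12, 7, 10, 1, 4, 3, 6, 8).

10 SE-corners of the 39-cell Rothe diagram give Ess(w):

[(2, 8, 0), (2, 10, 1), (3, 4, 0), (5, 8, 2), (5, 10, 3), (7, 1, 0), (7, 4, 1), (7, 6, 2), (7, 8, 3), (9, 3, 2)]


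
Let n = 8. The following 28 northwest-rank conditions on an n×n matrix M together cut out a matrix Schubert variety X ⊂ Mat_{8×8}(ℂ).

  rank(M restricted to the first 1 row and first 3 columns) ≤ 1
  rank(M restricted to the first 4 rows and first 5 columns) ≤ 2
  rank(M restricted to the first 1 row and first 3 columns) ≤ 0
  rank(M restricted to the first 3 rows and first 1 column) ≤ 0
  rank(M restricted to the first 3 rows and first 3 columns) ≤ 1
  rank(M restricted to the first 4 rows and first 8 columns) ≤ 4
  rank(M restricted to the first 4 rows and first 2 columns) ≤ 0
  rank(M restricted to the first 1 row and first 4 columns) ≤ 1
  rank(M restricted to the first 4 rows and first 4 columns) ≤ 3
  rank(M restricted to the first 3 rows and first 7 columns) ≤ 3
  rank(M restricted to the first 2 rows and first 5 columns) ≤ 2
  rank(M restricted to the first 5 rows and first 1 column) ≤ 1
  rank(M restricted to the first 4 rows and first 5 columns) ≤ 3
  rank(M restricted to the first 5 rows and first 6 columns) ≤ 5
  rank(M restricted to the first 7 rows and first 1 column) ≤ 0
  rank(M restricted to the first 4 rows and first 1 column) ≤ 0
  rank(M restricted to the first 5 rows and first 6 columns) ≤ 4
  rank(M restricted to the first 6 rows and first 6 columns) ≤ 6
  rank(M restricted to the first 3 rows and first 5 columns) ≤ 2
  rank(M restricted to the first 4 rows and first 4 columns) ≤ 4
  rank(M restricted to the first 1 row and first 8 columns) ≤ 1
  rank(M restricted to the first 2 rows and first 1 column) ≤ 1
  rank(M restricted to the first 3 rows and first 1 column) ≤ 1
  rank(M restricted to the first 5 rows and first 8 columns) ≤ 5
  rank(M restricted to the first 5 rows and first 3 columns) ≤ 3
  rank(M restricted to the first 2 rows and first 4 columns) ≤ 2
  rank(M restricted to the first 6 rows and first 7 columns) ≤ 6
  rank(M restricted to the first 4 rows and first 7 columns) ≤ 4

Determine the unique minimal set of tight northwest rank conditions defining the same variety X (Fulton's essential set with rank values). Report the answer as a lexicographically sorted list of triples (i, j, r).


The tightest implied rank at each (i,j), from the 28 conditions:

  0  0  0  1  1  1  1  1
  0  0  1  2  2  2  2  2
  0  0  1  2  2  3  3  3
  0  0  1  2  2  3  4  4
  0  1  2  3  3  4  5  5
  0  1  2  3  4  5  6  6
  0  1  2  3  4  5  6  7
  1  2  3  4  5  6  7  8

hence w(1..8) = (4, 3, 6, 7, 2, 5, 8, 1).

Rothe diagram D(w) (14 cells), 4 SE-corners (essential conditions):

[(1, 3, 0), (4, 2, 0), (4, 5, 2), (7, 1, 0)]


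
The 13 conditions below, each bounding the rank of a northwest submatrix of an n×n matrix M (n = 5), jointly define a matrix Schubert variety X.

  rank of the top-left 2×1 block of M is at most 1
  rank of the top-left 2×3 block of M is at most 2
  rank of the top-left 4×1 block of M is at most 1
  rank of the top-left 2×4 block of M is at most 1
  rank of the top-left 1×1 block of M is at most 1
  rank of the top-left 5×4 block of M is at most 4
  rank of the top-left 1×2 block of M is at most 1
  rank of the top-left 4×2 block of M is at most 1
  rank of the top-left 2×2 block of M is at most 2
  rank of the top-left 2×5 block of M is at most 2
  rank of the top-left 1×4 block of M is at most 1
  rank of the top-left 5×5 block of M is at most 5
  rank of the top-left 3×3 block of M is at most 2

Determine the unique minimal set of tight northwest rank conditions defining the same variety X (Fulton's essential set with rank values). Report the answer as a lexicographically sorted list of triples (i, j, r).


Rank table r_w(5×5) implied by the 13 constraints:

  R[1]: 1, 1, 1, 1, 1
  R[2]: 1, 1, 1, 1, 2
  R[3]: 1, 1, 2, 2, 3
  R[4]: 1, 1, 2, 3, 4
  R[5]: 1, 2, 3, 4, 5

giving w = (1, 5, 3, 4, 2) via Δ²R.

Fulton essential set (2 of the 5 Rothe cells):

[(2, 4, 1), (4, 2, 1)]


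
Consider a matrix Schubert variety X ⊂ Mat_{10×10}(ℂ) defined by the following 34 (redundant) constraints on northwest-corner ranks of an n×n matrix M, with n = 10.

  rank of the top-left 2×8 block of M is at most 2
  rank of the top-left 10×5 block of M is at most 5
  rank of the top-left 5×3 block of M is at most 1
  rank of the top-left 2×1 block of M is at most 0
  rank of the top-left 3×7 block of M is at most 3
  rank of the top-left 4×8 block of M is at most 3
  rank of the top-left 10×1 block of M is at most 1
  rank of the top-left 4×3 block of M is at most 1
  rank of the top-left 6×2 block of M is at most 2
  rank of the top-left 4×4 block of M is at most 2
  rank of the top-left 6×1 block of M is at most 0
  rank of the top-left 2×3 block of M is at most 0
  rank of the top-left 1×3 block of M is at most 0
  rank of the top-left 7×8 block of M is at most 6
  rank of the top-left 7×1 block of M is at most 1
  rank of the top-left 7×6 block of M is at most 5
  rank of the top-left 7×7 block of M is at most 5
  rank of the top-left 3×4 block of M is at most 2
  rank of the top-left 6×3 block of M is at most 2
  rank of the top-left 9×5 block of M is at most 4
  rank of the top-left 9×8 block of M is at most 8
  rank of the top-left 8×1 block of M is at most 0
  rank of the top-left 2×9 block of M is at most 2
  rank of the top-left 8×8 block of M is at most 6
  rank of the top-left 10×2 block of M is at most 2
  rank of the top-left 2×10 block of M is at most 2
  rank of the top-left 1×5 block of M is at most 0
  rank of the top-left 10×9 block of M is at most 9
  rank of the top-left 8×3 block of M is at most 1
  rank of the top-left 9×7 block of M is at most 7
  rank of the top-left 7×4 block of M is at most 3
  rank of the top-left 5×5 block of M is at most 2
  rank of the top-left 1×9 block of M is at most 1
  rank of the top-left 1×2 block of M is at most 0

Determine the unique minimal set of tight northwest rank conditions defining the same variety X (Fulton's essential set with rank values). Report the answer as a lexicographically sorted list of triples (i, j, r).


Reconstructing r_w from the 34 given conditions:

  row 1: 0, 0, 0, 0, 0, 1, 1, 1, 1, 1
  row 2: 0, 0, 0, 1, 1, 2, 2, 2, 2, 2
  row 3: 0, 1, 1, 2, 2, 3, 3, 3, 3, 3
  row 4: 0, 1, 1, 2, 2, 3, 3, 3, 4, 4
  row 5: 0, 1, 1, 2, 2, 3, 4, 4, 5, 5
  row 6: 0, 1, 1, 2, 3, 4, 5, 5, 6, 6
  row 7: 0, 1, 1, 2, 3, 4, 5, 6, 7, 7
  row 8: 0, 1, 1, 2, 3, 4, 5, 6, 7, 8
  row 9: 1, 2, 2, 3, 4, 5, 6, 7, 8, 9
  row 10: 1, 2, 3, 4, 5, 6, 7, 8, 9, 10

reading off 1-entries of Δ²R: w = (6, 4, 2, 9, 7, 5, 8, 10, 1, 3).

Rothe diagram D(w) (23 cells), 6 SE-corners (essential conditions):

[(1, 5, 0), (2, 3, 0), (4, 8, 3), (5, 5, 2), (8, 1, 0), (8, 3, 1)]


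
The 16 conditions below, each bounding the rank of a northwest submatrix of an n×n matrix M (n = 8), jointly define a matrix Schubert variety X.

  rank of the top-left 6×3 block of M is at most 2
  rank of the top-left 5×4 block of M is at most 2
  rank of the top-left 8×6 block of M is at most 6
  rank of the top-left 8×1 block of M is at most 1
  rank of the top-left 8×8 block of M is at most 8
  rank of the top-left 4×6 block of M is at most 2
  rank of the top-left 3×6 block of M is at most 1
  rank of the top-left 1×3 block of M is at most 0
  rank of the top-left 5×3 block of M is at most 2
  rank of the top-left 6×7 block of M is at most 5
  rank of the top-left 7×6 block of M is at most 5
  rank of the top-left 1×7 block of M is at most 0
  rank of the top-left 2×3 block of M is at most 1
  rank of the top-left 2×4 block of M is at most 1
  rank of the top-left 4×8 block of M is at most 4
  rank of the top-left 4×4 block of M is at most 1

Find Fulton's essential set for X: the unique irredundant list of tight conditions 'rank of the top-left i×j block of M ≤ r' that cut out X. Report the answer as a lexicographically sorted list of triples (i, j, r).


Recovering R(i,j) via the rank-extension bound from the 16 conditions:

  i=1: 0 0 0 0 0 0 0 1
  i=2: 1 1 1 1 1 1 1 2
  i=3: 1 1 1 1 1 1 2 3
  i=4: 1 1 1 1 2 2 3 4
  i=5: 1 2 2 2 3 3 4 5
  i=6: 1 2 2 3 4 4 5 6
  i=7: 1 2 3 4 5 5 6 7
  i=8: 1 2 3 4 5 6 7 8

hence w(1..8) = (8, 1, 7, 5, 2, 4, 3, 6).

Rothe diagram D(w) (16 cells), 4 SE-corners (essential conditions):

[(1, 7, 0), (3, 6, 1), (4, 4, 1), (6, 3, 2)]


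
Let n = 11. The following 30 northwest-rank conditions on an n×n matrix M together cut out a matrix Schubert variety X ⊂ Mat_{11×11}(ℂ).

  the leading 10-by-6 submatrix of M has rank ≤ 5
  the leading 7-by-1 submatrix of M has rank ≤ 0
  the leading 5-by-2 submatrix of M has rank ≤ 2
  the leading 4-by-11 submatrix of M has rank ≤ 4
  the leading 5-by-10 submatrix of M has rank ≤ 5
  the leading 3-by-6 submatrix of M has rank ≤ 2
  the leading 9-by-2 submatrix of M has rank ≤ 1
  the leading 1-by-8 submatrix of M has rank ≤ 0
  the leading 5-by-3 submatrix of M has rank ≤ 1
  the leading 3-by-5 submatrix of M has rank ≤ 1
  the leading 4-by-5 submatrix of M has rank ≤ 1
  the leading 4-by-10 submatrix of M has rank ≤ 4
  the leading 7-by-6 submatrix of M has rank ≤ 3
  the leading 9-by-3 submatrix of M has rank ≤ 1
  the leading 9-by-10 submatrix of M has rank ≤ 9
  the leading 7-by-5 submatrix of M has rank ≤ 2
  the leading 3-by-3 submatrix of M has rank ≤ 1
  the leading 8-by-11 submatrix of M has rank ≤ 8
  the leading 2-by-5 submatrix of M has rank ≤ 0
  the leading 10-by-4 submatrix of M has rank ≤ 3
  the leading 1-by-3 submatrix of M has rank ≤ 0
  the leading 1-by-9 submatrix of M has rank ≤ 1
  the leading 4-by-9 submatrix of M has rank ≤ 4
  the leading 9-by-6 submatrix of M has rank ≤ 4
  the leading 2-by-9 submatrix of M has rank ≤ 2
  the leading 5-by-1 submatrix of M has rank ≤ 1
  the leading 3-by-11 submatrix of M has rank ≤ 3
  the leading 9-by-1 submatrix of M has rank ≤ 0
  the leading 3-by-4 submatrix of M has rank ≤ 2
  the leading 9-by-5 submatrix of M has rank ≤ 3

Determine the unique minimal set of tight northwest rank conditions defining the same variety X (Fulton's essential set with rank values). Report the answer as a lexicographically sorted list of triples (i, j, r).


Recovering R(i,j) via the rank-extension bound from the 30 conditions:

  row 1: 0 0 0 0 0 0 0 0 1 1 1
  row 2: 0 0 0 0 0 1 1 1 2 2 2
  row 3: 0 1 1 1 1 2 2 2 3 3 3
  row 4: 0 1 1 1 1 2 3 3 4 4 4
  row 5: 0 1 1 2 2 3 4 4 5 5 5
  row 6: 0 1 1 2 2 3 4 5 6 6 6
  row 7: 0 1 1 2 2 3 4 5 6 7 7
  row 8: 0 1 1 2 3 4 5 6 7 8 8
  row 9: 0 1 1 2 3 4 5 6 7 8 9
  row 10: 1 2 2 3 4 5 6 7 8 9 10
  row 11: 1 2 3 4 5 6 7 8 9 10 11

so w = (9, 6, 2, 7, 4, 8, 10, 5, 11, 1, 3).

6 SE-corners of the 30-cell Rothe diagram give Ess(w):

[(1, 8, 0), (2, 5, 0), (4, 5, 1), (7, 5, 2), (9, 1, 0), (9, 3, 1)]


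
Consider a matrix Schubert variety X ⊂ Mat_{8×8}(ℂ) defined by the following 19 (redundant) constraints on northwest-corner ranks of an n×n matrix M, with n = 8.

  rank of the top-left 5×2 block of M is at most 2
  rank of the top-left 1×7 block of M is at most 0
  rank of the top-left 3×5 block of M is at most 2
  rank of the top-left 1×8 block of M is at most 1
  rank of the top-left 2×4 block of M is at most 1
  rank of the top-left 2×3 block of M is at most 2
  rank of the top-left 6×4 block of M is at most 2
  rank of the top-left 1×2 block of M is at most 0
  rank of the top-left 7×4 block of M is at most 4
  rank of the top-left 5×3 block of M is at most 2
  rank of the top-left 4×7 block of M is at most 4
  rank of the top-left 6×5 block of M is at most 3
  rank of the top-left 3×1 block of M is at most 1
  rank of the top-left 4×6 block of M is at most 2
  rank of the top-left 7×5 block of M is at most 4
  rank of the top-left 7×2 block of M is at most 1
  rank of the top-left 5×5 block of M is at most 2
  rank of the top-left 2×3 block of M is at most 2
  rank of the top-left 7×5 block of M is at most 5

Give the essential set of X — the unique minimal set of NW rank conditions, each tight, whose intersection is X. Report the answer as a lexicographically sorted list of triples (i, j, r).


Reconstructing r_w from the 19 given conditions:

  i=1: 0, 0, 0, 0, 0, 0, 0, 1
  i=2: 1, 1, 1, 1, 1, 1, 1, 2
  i=3: 1, 1, 2, 2, 2, 2, 2, 3
  i=4: 1, 1, 2, 2, 2, 2, 3, 4
  i=5: 1, 1, 2, 2, 2, 3, 4, 5
  i=6: 1, 1, 2, 2, 3, 4, 5, 6
  i=7: 1, 1, 2, 3, 4, 5, 6, 7
  i=8: 1, 2, 3, 4, 5, 6, 7, 8

reading off 1-entries of Δ²R: w = (8, 1, 3, 7, 6, 5, 4, 2).

|D(w)|=18, |Ess(w)|=5:

[(1, 7, 0), (4, 6, 2), (5, 5, 2), (6, 4, 2), (7, 2, 1)]


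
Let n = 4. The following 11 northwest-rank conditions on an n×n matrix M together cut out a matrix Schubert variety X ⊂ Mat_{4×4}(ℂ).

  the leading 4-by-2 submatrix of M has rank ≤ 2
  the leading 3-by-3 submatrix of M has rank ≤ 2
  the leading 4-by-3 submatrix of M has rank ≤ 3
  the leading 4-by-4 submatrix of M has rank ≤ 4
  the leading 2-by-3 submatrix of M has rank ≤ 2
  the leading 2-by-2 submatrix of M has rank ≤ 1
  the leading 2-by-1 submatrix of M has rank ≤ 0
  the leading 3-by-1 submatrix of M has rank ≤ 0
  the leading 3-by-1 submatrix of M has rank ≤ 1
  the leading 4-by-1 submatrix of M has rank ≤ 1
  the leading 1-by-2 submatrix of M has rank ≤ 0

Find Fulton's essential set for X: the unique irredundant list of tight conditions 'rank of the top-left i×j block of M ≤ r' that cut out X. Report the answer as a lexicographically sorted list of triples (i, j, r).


Reconstructing r_w from the 11 given conditions:

  row 1: 0 | 0 | 1 | 1
  row 2: 0 | 1 | 2 | 2
  row 3: 0 | 1 | 2 | 3
  row 4: 1 | 2 | 3 | 4

the unique w with this rank table is (3, 2, 4, 1).

ℓ(w)=4; the 2 essential cells (i,j,r):

[(1, 2, 0), (3, 1, 0)]


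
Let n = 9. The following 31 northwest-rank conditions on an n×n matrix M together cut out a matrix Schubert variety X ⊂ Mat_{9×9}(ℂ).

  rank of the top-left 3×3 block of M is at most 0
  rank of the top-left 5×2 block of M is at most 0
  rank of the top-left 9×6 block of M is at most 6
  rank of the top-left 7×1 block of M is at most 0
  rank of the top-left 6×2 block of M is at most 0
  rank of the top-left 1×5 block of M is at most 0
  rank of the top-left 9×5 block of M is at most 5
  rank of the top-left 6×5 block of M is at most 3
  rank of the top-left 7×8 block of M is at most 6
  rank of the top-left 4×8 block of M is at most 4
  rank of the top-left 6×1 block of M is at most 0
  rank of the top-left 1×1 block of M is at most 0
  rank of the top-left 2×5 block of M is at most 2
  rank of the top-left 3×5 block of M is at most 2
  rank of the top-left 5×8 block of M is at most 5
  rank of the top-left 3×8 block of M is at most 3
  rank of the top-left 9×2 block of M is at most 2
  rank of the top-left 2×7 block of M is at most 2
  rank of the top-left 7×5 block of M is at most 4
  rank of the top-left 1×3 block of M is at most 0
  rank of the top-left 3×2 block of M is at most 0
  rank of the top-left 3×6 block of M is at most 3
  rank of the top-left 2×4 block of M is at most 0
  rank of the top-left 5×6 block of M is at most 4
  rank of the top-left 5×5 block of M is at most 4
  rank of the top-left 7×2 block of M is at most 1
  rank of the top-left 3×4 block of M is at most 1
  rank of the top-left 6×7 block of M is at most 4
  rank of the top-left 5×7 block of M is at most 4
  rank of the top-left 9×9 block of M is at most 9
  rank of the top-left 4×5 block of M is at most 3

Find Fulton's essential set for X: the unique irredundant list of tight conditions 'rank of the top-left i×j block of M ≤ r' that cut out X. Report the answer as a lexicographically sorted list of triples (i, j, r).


Propagating the 31 rank bounds to every northwest block:

  R[1]: 0  0  0  0  0  1  1  1  1
  R[2]: 0  0  0  0  1  2  2  2  2
  R[3]: 0  0  0  1  2  3  3  3  3
  R[4]: 0  0  1  2  3  4  4  4  4
  R[5]: 0  0  1  2  3  4  4  5  5
  R[6]: 0  0  1  2  3  4  4  5  6
  R[7]: 0  1  2  3  4  5  5  6  7
  R[8]: 1  2  3  4  5  6  6  7  8
  R[9]: 1  2  3  4  5  6  7  8  9

so w = (6, 5, 4, 3, 8, 9, 2, 1, 7).

ℓ(w)=21; the 6 essential cells (i,j,r):

[(1, 5, 0), (2, 4, 0), (3, 3, 0), (6, 2, 0), (6, 7, 4), (7, 1, 0)]


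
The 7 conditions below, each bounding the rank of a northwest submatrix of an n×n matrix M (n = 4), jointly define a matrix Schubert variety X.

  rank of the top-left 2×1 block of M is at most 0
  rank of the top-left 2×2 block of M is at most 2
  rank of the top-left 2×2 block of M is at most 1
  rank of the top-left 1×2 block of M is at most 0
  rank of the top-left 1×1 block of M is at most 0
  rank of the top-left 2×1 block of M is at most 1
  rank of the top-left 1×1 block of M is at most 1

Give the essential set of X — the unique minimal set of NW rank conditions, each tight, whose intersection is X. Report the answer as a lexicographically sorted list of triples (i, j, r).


Reconstructing r_w from the 7 given conditions:

  R[1]: 0  0  1  1
  R[2]: 0  1  2  2
  R[3]: 1  2  3  3
  R[4]: 1  2  3  4

giving w = (3, 2, 1, 4) via Δ²R.

Fulton essential set (2 of the 3 Rothe cells):

[(1, 2, 0), (2, 1, 0)]


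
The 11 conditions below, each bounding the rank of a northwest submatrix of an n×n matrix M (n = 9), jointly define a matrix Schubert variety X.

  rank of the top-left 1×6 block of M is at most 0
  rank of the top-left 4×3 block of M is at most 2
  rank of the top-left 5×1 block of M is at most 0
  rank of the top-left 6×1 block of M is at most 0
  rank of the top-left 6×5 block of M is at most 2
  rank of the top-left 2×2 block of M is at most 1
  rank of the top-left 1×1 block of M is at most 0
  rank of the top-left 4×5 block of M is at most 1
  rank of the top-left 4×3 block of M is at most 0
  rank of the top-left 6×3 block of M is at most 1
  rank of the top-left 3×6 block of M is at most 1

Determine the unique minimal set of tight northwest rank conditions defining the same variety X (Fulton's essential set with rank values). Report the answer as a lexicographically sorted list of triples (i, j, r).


Computing R[i][j] = min implied NW-rank bound (n=9, 11 conditions):

  i=1: 0 | 0 | 0 | 0 | 0 | 0 | 1 | 1 | 1
  i=2: 0 | 0 | 0 | 1 | 1 | 1 | 2 | 2 | 2
  i=3: 0 | 0 | 0 | 1 | 1 | 1 | 2 | 3 | 3
  i=4: 0 | 0 | 0 | 1 | 1 | 2 | 3 | 4 | 4
  i=5: 0 | 1 | 1 | 2 | 2 | 3 | 4 | 5 | 5
  i=6: 0 | 1 | 1 | 2 | 2 | 3 | 4 | 5 | 6
  i=7: 1 | 2 | 2 | 3 | 3 | 4 | 5 | 6 | 7
  i=8: 1 | 2 | 3 | 4 | 4 | 5 | 6 | 7 | 8
  i=9: 1 | 2 | 3 | 4 | 5 | 6 | 7 | 8 | 9

reading off 1-entries of Δ²R: w = (7, 4, 8, 6, 2, 9, 1, 3, 5).

|D(w)|=22, |Ess(w)|=7:

[(1, 6, 0), (3, 6, 1), (4, 3, 0), (4, 5, 1), (6, 1, 0), (6, 3, 1), (6, 5, 2)]


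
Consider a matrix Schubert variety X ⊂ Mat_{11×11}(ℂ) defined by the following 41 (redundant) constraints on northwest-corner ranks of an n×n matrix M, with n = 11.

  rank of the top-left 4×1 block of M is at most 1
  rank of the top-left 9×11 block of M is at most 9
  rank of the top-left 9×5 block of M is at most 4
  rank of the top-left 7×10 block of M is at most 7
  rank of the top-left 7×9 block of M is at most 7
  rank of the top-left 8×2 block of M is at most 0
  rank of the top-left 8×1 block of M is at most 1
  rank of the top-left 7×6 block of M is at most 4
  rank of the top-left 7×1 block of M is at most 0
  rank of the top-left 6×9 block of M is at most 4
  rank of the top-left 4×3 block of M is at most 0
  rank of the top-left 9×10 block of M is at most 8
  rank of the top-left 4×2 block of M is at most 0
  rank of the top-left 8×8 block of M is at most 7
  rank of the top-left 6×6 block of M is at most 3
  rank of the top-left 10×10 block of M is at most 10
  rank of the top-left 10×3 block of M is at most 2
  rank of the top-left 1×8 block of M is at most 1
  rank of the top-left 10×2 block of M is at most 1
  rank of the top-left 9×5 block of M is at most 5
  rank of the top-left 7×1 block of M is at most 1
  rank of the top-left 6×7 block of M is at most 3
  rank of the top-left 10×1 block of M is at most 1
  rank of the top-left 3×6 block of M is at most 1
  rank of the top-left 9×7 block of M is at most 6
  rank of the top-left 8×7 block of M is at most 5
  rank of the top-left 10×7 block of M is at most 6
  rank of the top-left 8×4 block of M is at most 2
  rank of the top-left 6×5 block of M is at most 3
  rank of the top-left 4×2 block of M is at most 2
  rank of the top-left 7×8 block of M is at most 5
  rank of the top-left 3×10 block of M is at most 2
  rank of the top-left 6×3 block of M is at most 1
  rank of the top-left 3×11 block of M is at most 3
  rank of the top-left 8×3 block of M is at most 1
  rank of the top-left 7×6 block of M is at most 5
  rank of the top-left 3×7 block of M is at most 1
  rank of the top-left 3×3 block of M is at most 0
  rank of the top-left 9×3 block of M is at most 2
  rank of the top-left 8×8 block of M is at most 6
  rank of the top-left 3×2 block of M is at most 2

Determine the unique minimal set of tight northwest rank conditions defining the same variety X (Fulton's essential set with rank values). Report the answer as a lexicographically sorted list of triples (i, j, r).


Computing R[i][j] = min implied NW-rank bound (n=11, 41 conditions):

  row 1: 0 0 0 1 1 1 1 1 1 1 1
  row 2: 0 0 0 1 1 1 1 2 2 2 2
  row 3: 0 0 0 1 1 1 1 2 2 2 3
  row 4: 0 0 0 1 2 2 2 3 3 3 4
  row 5: 0 0 1 2 3 3 3 4 4 4 5
  row 6: 0 0 1 2 3 3 3 4 4 5 6
  row 7: 0 0 1 2 3 4 4 5 5 6 7
  row 8: 0 0 1 2 3 4 5 6 6 7 8
  row 9: 1 1 2 3 4 5 6 7 7 8 9
  row 10: 1 1 2 3 4 5 6 7 8 9 10
  row 11: 1 2 3 4 5 6 7 8 9 10 11

hence w(1..11) = (4, 8, 11, 5, 3, 10, 6, 7, 1, 9, 2).

ℓ(w)=32; the 7 essential cells (i,j,r):

[(3, 7, 1), (3, 10, 2), (4, 3, 0), (6, 7, 3), (6, 9, 4), (8, 2, 0), (10, 2, 1)]


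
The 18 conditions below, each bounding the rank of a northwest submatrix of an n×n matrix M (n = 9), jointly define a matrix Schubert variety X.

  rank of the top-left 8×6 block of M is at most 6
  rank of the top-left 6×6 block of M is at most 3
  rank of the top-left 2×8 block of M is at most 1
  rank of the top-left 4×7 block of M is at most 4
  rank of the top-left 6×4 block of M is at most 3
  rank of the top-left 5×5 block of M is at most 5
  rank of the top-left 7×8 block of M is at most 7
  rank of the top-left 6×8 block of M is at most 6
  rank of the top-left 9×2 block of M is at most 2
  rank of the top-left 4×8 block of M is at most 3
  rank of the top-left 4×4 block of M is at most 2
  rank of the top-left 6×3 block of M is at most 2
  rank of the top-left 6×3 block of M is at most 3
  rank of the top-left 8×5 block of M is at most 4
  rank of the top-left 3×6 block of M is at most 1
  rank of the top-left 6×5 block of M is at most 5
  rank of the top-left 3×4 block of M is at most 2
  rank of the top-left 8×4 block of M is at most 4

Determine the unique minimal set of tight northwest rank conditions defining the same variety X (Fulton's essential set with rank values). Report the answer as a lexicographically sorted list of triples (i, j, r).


Rank table r_w(9×9) implied by the 18 constraints:

  1 | 1 | 1 | 1 | 1 | 1 | 1 | 1 | 1
  1 | 1 | 1 | 1 | 1 | 1 | 1 | 1 | 2
  1 | 1 | 1 | 1 | 1 | 1 | 2 | 2 | 3
  1 | 2 | 2 | 2 | 2 | 2 | 3 | 3 | 4
  1 | 2 | 2 | 3 | 3 | 3 | 4 | 4 | 5
  1 | 2 | 2 | 3 | 3 | 3 | 4 | 5 | 6
  1 | 2 | 3 | 4 | 4 | 4 | 5 | 6 | 7
  1 | 2 | 3 | 4 | 4 | 5 | 6 | 7 | 8
  1 | 2 | 3 | 4 | 5 | 6 | 7 | 8 | 9

so w = (1, 9, 7, 2, 4, 8, 3, 6, 5).

5 SE-corners of the 17-cell Rothe diagram give Ess(w):

[(2, 8, 1), (3, 6, 1), (6, 3, 2), (6, 6, 3), (8, 5, 4)]
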